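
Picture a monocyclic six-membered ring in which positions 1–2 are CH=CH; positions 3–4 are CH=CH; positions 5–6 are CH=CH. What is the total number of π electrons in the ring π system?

Check conjugation: every atom in a ring double bond is sp² and brings one electron to the p orbital — every position has a p orbital, so the cyclic π system is continuous.
π-electron count: 3 × 2 = 6 from the 3 double-bond units.
(This ring is benzene.)

6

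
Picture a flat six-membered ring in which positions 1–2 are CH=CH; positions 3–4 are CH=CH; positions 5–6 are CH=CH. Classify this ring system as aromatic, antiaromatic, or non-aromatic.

Aromatic

All ring atoms are sp² and supply a p orbital to the ring (each doubly-bonded ring atom is sp² with one p-orbital electron); the conjugation is uninterrupted.
Adding the contributions, 3 × 2 = 6 from the 3 double-bond units.
With 6 π electrons (n = 1), the Hückel 4n+2 condition holds.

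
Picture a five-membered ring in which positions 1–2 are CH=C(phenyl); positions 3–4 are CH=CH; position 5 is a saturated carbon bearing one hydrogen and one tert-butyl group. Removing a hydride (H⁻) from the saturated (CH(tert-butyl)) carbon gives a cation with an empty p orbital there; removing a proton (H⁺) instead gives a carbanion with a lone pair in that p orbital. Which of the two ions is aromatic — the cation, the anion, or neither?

Once that carbon is sp², every ring atom has a p orbital and both ions are fully conjugated.
Cation: 2 × 2 + 0 = 4 π electrons → 4(1), antiaromatic.
Anion: 2 × 2 + 2 = 6 π electrons → 4(1)+2, aromatic.

The anion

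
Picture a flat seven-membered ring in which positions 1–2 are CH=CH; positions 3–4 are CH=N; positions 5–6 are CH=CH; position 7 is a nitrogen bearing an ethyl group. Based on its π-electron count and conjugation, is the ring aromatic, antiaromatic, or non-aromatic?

The p orbitals form a continuous loop: each doubly-bonded ring atom is sp² with one p-orbital electron; the doubly-bonded nitrogens are pyridine-type — their lone pairs lie in the ring plane, leaving one electron in the p orbital; the pyrrole-type nitrogen donates its lone pair from the p orbital. The ring is fully conjugated.
Tallying contributions gives 3 × 2 = 6 from the double-bond units + 2 from the N(ethyl) atom = 8.
A 4n π count (8, n = 2) in a planar conjugated ring means antiaromatic.

Antiaromatic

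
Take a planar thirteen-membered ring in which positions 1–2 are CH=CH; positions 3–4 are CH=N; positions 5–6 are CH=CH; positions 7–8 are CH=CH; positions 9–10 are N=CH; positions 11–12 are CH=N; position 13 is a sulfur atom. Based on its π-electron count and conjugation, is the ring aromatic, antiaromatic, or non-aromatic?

All ring atoms are sp² and supply a p orbital to the ring (every atom in a ring double bond is sp² and brings one electron to the p orbital; each sp² =N– keeps its lone pair in-plane and puts one electron into the π system; the sulfur donates one lone pair from its p orbital); the conjugation is uninterrupted.
Tallying contributions gives 6 × 2 = 12 from the double-bond units + 2 from the S atom = 14.
That gives a 4n+2 count (14, n = 3).

Aromatic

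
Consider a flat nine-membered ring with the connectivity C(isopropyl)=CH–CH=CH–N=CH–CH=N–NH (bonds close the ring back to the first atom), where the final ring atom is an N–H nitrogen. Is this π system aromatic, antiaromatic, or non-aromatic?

Aromatic

Check conjugation: each doubly-bonded ring atom is sp² with one p-orbital electron; each sp² =N– keeps its lone pair in-plane and puts one electron into the π system; the pyrrole-type nitrogen donates its lone pair from the p orbital — every position has a p orbital, so the cyclic π system is continuous.
Counting π electrons: 4 × 2 = 8 from the double-bond units + 2 from the NH atom = 10.
That gives a 4n+2 count (10, n = 2).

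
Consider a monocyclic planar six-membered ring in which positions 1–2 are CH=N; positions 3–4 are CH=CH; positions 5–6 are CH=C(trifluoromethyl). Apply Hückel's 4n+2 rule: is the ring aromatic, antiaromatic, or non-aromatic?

Aromatic

Every ring atom contributes a p orbital perpendicular to the ring (the double-bond atoms are sp², each contributing one p electron; each sp² =N– keeps its lone pair in-plane and puts one electron into the π system), so the π system is cyclic and fully conjugated.
π-electron count: 3 × 2 = 6 from the 3 double-bond units.
That gives a 4n+2 count (6, n = 1).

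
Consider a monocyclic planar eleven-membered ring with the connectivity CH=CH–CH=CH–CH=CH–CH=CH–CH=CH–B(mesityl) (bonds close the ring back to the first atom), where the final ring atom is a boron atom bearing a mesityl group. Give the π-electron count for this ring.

The p orbitals form a continuous loop: every atom in a ring double bond is sp² and brings one electron to the p orbital; the boron has an empty p orbital. The ring is fully conjugated.
Counting π electrons: 5 × 2 = 10 from the double-bond units + 0 from the B(mesityl) atom = 10.

10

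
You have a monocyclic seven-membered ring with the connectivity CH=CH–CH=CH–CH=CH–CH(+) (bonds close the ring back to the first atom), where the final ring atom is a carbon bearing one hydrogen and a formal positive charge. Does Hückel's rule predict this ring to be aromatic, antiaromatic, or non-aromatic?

Check conjugation: the double-bond atoms are sp², each contributing one p electron; the carbocation has an empty p orbital — every position has a p orbital, so the cyclic π system is continuous.
Adding the contributions, 3 × 2 = 6 from the double-bond units + 0 from the CH(+) atom = 6.
Since 6 = 4·1 + 2, the ring meets the 4n+2 criterion.
This is the tropylium cation.

Aromatic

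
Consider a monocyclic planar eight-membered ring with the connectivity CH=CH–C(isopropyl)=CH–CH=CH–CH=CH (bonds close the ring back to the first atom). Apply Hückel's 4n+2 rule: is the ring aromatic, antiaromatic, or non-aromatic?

Antiaromatic

All ring atoms are sp² and supply a p orbital to the ring (every atom in a ring double bond is sp² and brings one electron to the p orbital); the conjugation is uninterrupted.
Tallying contributions gives 4 × 2 = 8 from the 4 double-bond units.
With 8 = 4·2 π electrons, Hückel's rule classifies the planar ring as antiaromatic.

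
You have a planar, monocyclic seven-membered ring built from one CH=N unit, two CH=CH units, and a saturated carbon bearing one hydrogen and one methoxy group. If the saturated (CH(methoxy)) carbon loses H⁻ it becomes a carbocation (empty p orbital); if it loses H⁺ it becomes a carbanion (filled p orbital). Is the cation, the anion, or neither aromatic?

In either ion the ring is fully conjugated: every atom, including the new sp² carbon, supplies a p orbital.
Cation: 3 × 2 + 0 = 6 π electrons → 4(1)+2, aromatic.
Anion: 3 × 2 + 2 = 8 π electrons → 4(2), antiaromatic.

The cation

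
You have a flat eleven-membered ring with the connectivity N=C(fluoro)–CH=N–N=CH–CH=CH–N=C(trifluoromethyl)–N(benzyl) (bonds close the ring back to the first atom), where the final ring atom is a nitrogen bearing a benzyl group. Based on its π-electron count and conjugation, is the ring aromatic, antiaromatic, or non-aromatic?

Antiaromatic

Check conjugation: every atom in a ring double bond is sp² and brings one electron to the p orbital; each =N– nitrogen is pyridine-type (lone pair in the sp² plane, one electron in the p orbital); the pyrrole-type nitrogen donates its lone pair from the p orbital — every position has a p orbital, so the cyclic π system is continuous.
π-electron count: 5 × 2 = 10 from the double-bond units + 2 from the N(benzyl) atom = 12.
12 = 4(3); a planar, fully conjugated 4n system is antiaromatic.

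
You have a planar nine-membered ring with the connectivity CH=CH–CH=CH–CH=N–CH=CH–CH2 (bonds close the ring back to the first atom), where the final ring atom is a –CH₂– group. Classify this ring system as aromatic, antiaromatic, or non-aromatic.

Non-aromatic

Because the tetrahedral CH₂ carbon is sp³ and has no p orbital in the ring π system at the CH2 position, the π system cannot extend all the way around the ring.
A ring that is not fully conjugated cannot be aromatic or antiaromatic regardless of its π-electron count.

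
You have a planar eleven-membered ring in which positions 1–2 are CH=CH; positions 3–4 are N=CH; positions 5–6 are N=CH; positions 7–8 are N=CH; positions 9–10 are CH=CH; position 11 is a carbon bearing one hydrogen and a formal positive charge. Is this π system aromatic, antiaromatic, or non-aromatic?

All ring atoms are sp² and supply a p orbital to the ring (every atom in a ring double bond is sp² and brings one electron to the p orbital; each =N– nitrogen is pyridine-type (lone pair in the sp² plane, one electron in the p orbital); the carbocation has an empty p orbital); the conjugation is uninterrupted.
Counting π electrons: 5 × 2 = 10 from the double-bond units + 0 from the CH(+) atom = 10.
That gives a 4n+2 count (10, n = 2).

Aromatic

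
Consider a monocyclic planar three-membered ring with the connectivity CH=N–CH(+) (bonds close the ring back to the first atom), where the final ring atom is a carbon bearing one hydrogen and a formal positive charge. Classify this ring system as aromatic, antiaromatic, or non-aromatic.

Aromatic

All ring atoms are sp² and supply a p orbital to the ring (each doubly-bonded ring atom is sp² with one p-orbital electron; each sp² =N– keeps its lone pair in-plane and puts one electron into the π system; the carbocation has an empty p orbital); the conjugation is uninterrupted.
Counting π electrons: 1 × 2 = 2 from the double-bond unit + 0 from the CH(+) atom = 2.
With 2 π electrons (n = 0), the Hückel 4n+2 condition holds.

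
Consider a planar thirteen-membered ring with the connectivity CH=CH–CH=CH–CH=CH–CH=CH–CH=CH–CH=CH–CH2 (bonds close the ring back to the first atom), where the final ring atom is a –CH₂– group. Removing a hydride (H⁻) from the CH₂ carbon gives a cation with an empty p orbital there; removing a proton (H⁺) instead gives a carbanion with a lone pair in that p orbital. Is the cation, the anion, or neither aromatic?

The anion

In both ions every ring atom is sp² and contributes a p orbital, so both rings are fully conjugated.
Cation: 6 × 2 + 0 = 12 π electrons → 4(3), antiaromatic.
Anion: 6 × 2 + 2 = 14 π electrons → 4(3)+2, aromatic.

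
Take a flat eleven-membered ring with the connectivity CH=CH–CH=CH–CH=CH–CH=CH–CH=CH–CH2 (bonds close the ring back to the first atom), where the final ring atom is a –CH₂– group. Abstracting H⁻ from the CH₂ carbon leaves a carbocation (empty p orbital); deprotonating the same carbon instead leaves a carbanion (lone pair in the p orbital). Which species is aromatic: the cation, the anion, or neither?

In either ion the ring is fully conjugated: every atom, including the new sp² carbon, supplies a p orbital.
Cation: 5 × 2 + 0 = 10 π electrons → 4(2)+2, aromatic.
Anion: 5 × 2 + 2 = 12 π electrons → 4(3), antiaromatic.

The cation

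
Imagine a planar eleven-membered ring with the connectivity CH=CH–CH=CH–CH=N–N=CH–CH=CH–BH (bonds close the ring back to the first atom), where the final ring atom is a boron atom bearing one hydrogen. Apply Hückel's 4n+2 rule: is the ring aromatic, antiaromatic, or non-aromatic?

Aromatic

All ring atoms are sp² and supply a p orbital to the ring (every atom in a ring double bond is sp² and brings one electron to the p orbital; each sp² =N– keeps its lone pair in-plane and puts one electron into the π system; the boron has an empty p orbital); the conjugation is uninterrupted.
Adding the contributions, 5 × 2 = 10 from the double-bond units + 0 from the BH atom = 10.
With 10 π electrons (n = 2), the Hückel 4n+2 condition holds.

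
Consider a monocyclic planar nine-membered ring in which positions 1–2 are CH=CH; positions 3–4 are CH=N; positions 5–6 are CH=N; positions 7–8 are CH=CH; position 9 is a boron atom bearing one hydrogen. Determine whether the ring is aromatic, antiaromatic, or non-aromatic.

Antiaromatic

Check conjugation: every atom in a ring double bond is sp² and brings one electron to the p orbital; each sp² =N– keeps its lone pair in-plane and puts one electron into the π system; the boron has an empty p orbital — every position has a p orbital, so the cyclic π system is continuous.
π-electron count: 4 × 2 = 8 from the double-bond units + 0 from the BH atom = 8.
8 = 4(2); a planar, fully conjugated 4n system is antiaromatic.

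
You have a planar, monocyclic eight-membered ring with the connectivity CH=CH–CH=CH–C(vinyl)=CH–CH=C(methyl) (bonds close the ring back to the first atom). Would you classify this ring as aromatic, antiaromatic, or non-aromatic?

Antiaromatic

The p orbitals form a continuous loop: each doubly-bonded ring atom is sp² with one p-orbital electron. The ring is fully conjugated.
Adding the contributions, 4 × 2 = 8 from the 4 double-bond units.
With 8 = 4·2 π electrons, Hückel's rule classifies the planar ring as antiaromatic.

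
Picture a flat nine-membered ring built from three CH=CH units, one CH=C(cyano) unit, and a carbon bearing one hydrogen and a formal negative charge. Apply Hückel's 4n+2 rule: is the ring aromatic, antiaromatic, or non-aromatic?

Every ring atom contributes a p orbital perpendicular to the ring (every atom in a ring double bond is sp² and brings one electron to the p orbital; the carbanion's lone pair occupies the p orbital), so the π system is cyclic and fully conjugated.
Counting π electrons: 4 × 2 = 8 from the double-bond units + 2 from the CH(-) atom = 10.
That gives a 4n+2 count (10, n = 2).

Aromatic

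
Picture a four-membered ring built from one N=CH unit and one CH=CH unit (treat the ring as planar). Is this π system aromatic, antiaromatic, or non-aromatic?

Every ring atom contributes a p orbital perpendicular to the ring (each doubly-bonded ring atom is sp² with one p-orbital electron; each =N– nitrogen is pyridine-type (lone pair in the sp² plane, one electron in the p orbital)), so the π system is cyclic and fully conjugated.
Counting π electrons: 2 × 2 = 4 from the 2 double-bond units.
4 = 4(1); a planar, fully conjugated 4n system is antiaromatic.

Antiaromatic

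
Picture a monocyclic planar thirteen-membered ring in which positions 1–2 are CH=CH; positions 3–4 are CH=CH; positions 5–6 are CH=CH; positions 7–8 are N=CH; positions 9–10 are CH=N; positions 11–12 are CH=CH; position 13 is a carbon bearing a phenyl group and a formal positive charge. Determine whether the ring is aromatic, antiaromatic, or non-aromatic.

All ring atoms are sp² and supply a p orbital to the ring (each doubly-bonded ring atom is sp² with one p-orbital electron; each sp² =N– keeps its lone pair in-plane and puts one electron into the π system; the carbocation has an empty p orbital); the conjugation is uninterrupted.
Adding the contributions, 6 × 2 = 12 from the double-bond units + 0 from the C(phenyl)(+) atom = 12.
A 4n π count (12, n = 3) in a planar conjugated ring means antiaromatic.

Antiaromatic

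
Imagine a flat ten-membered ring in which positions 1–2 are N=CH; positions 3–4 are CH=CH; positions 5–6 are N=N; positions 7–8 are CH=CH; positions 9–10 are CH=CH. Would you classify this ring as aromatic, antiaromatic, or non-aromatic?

Aromatic

Check conjugation: each doubly-bonded ring atom is sp² with one p-orbital electron; each =N– nitrogen is pyridine-type (lone pair in the sp² plane, one electron in the p orbital) — every position has a p orbital, so the cyclic π system is continuous.
Tallying contributions gives 5 × 2 = 10 from the 5 double-bond units.
With 10 π electrons (n = 2), the Hückel 4n+2 condition holds.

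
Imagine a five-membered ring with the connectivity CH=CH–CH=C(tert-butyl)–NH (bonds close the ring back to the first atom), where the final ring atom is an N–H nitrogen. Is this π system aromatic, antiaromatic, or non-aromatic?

Aromatic

Every ring atom contributes a p orbital perpendicular to the ring (the double-bond atoms are sp², each contributing one p electron; the pyrrole-type nitrogen donates its lone pair from the p orbital), so the π system is cyclic and fully conjugated.
Adding the contributions, 2 × 2 = 4 from the double-bond units + 2 from the NH atom = 6.
6 = 4(1) + 2, which satisfies Hückel's 4n+2 rule.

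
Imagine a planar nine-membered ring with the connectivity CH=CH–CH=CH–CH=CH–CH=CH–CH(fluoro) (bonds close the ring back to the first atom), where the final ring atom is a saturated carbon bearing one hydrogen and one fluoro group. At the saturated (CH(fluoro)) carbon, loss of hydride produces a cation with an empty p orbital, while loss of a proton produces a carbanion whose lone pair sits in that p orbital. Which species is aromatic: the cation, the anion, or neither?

The anion

Both ions have a continuous loop of p orbitals — each ring atom is sp².
Cation: 4 × 2 + 0 = 8 π electrons → 4(2), antiaromatic.
Anion: 4 × 2 + 2 = 10 π electrons → 4(2)+2, aromatic.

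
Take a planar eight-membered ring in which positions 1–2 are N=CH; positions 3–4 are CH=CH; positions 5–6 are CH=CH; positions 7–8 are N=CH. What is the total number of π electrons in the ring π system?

8

Every ring atom contributes a p orbital perpendicular to the ring (the double-bond atoms are sp², each contributing one p electron; each =N– nitrogen is pyridine-type (lone pair in the sp² plane, one electron in the p orbital)), so the π system is cyclic and fully conjugated.
Tallying contributions gives 4 × 2 = 8 from the 4 double-bond units.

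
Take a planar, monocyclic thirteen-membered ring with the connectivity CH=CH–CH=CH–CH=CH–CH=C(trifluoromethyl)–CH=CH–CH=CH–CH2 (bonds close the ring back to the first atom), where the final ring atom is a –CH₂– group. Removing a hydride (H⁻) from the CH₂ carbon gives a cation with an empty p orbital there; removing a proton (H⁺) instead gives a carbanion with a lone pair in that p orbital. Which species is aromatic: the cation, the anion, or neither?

The anion

Once that carbon is sp², every ring atom has a p orbital and both ions are fully conjugated.
Cation: 6 × 2 + 0 = 12 π electrons → 4(3), antiaromatic.
Anion: 6 × 2 + 2 = 14 π electrons → 4(3)+2, aromatic.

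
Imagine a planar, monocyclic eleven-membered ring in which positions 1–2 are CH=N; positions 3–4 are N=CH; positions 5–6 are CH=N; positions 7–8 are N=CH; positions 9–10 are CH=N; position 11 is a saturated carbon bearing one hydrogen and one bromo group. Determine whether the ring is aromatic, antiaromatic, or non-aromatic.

Because that saturated carbon is sp³ and has no p orbital in the ring π system at the CH(bromo) position, the π system cannot extend all the way around the ring.
Broken conjugation rules out both aromaticity and antiaromaticity.

Non-aromatic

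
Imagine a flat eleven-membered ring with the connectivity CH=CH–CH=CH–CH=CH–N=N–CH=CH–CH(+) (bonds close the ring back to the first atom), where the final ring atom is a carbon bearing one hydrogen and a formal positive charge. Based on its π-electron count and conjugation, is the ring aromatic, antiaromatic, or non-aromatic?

All ring atoms are sp² and supply a p orbital to the ring (the double-bond atoms are sp², each contributing one p electron; the doubly-bonded nitrogens are pyridine-type — their lone pairs lie in the ring plane, leaving one electron in the p orbital; the carbocation has an empty p orbital); the conjugation is uninterrupted.
π-electron count: 5 × 2 = 10 from the double-bond units + 0 from the CH(+) atom = 10.
10 = 4(2) + 2, which satisfies Hückel's 4n+2 rule.

Aromatic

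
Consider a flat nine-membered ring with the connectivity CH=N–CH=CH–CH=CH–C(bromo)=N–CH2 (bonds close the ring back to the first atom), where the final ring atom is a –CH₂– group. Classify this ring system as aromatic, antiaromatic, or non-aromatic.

Non-aromatic

At the CH2 position, the tetrahedral CH₂ carbon is sp³ and has no p orbital in the ring π system; the ring's p-orbital overlap is broken there.
Hückel's rule only applies to fully conjugated rings, so this one is simply non-aromatic.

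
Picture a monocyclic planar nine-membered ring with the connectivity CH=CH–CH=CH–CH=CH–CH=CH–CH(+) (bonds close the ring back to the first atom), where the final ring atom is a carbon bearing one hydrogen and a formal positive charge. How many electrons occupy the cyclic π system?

8

Every ring atom contributes a p orbital perpendicular to the ring (each doubly-bonded ring atom is sp² with one p-orbital electron; the carbocation has an empty p orbital), so the π system is cyclic and fully conjugated.
Tallying contributions gives 4 × 2 = 8 from the double-bond units + 0 from the CH(+) atom = 8.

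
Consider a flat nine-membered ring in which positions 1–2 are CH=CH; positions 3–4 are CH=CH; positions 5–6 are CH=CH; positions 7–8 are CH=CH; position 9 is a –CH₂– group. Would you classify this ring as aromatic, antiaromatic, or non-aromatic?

Non-aromatic

Because the tetrahedral CH₂ carbon is sp³ and has no p orbital in the ring π system at the CH2 position, the π system cannot extend all the way around the ring.
A ring that is not fully conjugated cannot be aromatic or antiaromatic regardless of its π-electron count.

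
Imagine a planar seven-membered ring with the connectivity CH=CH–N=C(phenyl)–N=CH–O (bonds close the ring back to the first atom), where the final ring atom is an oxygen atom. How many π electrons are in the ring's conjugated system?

8

Check conjugation: each doubly-bonded ring atom is sp² with one p-orbital electron; each sp² =N– keeps its lone pair in-plane and puts one electron into the π system; the oxygen donates one lone pair from its p orbital — every position has a p orbital, so the cyclic π system is continuous.
Tallying contributions gives 3 × 2 = 6 from the double-bond units + 2 from the O atom = 8.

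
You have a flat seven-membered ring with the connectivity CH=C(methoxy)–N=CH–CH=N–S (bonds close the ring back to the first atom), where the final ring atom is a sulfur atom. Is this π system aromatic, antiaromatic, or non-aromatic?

Antiaromatic

The p orbitals form a continuous loop: every atom in a ring double bond is sp² and brings one electron to the p orbital; each sp² =N– keeps its lone pair in-plane and puts one electron into the π system; the sulfur donates one lone pair from its p orbital. The ring is fully conjugated.
Tallying contributions gives 3 × 2 = 6 from the double-bond units + 2 from the S atom = 8.
A 4n π count (8, n = 2) in a planar conjugated ring means antiaromatic.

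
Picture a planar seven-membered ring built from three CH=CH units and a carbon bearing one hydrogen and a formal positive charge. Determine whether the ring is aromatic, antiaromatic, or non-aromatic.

Aromatic

Every ring atom contributes a p orbital perpendicular to the ring (each doubly-bonded ring atom is sp² with one p-orbital electron; the carbocation has an empty p orbital), so the π system is cyclic and fully conjugated.
Adding the contributions, 3 × 2 = 6 from the double-bond units + 0 from the CH(+) atom = 6.
That gives a 4n+2 count (6, n = 1).
(This ring is the tropylium cation.)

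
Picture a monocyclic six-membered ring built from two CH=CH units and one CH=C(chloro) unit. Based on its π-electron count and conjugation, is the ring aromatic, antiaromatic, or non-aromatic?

Aromatic

The p orbitals form a continuous loop: each doubly-bonded ring atom is sp² with one p-orbital electron. The ring is fully conjugated.
Counting π electrons: 3 × 2 = 6 from the 3 double-bond units.
Since 6 = 4·1 + 2, the ring meets the 4n+2 criterion.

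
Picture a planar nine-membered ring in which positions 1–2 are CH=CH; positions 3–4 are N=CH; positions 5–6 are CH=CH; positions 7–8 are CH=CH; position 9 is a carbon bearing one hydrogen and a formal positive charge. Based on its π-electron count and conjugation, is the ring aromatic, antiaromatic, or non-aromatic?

All ring atoms are sp² and supply a p orbital to the ring (every atom in a ring double bond is sp² and brings one electron to the p orbital; the doubly-bonded nitrogens are pyridine-type — their lone pairs lie in the ring plane, leaving one electron in the p orbital; the carbocation has an empty p orbital); the conjugation is uninterrupted.
π-electron count: 4 × 2 = 8 from the double-bond units + 0 from the CH(+) atom = 8.
A 4n π count (8, n = 2) in a planar conjugated ring means antiaromatic.

Antiaromatic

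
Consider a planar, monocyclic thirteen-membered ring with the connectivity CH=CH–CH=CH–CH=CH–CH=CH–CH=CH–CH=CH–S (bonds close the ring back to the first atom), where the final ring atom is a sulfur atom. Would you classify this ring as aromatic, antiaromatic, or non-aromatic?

Aromatic

Check conjugation: each doubly-bonded ring atom is sp² with one p-orbital electron; the sulfur donates one lone pair from its p orbital — every position has a p orbital, so the cyclic π system is continuous.
Counting π electrons: 6 × 2 = 12 from the double-bond units + 2 from the S atom = 14.
With 14 π electrons (n = 3), the Hückel 4n+2 condition holds.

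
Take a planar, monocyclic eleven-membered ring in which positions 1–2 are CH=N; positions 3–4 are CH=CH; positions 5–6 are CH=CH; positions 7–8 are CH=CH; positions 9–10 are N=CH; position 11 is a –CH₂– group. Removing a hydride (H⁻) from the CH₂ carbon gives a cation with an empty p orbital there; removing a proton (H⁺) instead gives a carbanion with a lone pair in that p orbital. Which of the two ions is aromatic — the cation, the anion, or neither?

In both ions every ring atom is sp² and contributes a p orbital, so both rings are fully conjugated.
Cation: 5 × 2 + 0 = 10 π electrons → 4(2)+2, aromatic.
Anion: 5 × 2 + 2 = 12 π electrons → 4(3), antiaromatic.

The cation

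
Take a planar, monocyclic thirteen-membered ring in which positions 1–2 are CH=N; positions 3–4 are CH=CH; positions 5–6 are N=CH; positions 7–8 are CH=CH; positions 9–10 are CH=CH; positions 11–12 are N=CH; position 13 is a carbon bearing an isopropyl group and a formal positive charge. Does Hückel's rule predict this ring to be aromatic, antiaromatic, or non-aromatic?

Antiaromatic

Check conjugation: every atom in a ring double bond is sp² and brings one electron to the p orbital; each sp² =N– keeps its lone pair in-plane and puts one electron into the π system; the carbocation has an empty p orbital — every position has a p orbital, so the cyclic π system is continuous.
Counting π electrons: 6 × 2 = 12 from the double-bond units + 0 from the C(isopropyl)(+) atom = 12.
With 12 = 4·3 π electrons, Hückel's rule classifies the planar ring as antiaromatic.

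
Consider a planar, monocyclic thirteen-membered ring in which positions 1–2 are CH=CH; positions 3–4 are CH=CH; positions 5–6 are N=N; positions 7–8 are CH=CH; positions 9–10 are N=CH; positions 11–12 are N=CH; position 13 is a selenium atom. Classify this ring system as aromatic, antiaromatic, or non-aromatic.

Aromatic

All ring atoms are sp² and supply a p orbital to the ring (the double-bond atoms are sp², each contributing one p electron; each sp² =N– keeps its lone pair in-plane and puts one electron into the π system; the selenium donates one lone pair from its p orbital); the conjugation is uninterrupted.
Tallying contributions gives 6 × 2 = 12 from the double-bond units + 2 from the Se atom = 14.
With 14 π electrons (n = 3), the Hückel 4n+2 condition holds.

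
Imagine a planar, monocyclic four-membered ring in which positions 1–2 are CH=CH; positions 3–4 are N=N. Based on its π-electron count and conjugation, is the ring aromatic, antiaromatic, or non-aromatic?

Antiaromatic

All ring atoms are sp² and supply a p orbital to the ring (every atom in a ring double bond is sp² and brings one electron to the p orbital; each sp² =N– keeps its lone pair in-plane and puts one electron into the π system); the conjugation is uninterrupted.
Counting π electrons: 2 × 2 = 4 from the 2 double-bond units.
4 = 4(1); a planar, fully conjugated 4n system is antiaromatic.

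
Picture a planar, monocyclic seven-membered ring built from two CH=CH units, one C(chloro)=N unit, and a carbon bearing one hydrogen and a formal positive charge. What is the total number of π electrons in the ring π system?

The p orbitals form a continuous loop: each doubly-bonded ring atom is sp² with one p-orbital electron; each =N– nitrogen is pyridine-type (lone pair in the sp² plane, one electron in the p orbital); the carbocation has an empty p orbital. The ring is fully conjugated.
Tallying contributions gives 3 × 2 = 6 from the double-bond units + 0 from the CH(+) atom = 6.

6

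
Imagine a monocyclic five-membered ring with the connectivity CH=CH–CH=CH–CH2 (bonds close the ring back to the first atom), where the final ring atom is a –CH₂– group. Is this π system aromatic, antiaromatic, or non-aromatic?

Non-aromatic

At the CH2 position, the tetrahedral CH₂ carbon is sp³ and has no p orbital in the ring π system; the ring's p-orbital overlap is broken there.
Broken conjugation rules out both aromaticity and antiaromaticity.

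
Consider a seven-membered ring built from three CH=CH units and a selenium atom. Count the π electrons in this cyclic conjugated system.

8

Check conjugation: every atom in a ring double bond is sp² and brings one electron to the p orbital; the selenium donates one lone pair from its p orbital — every position has a p orbital, so the cyclic π system is continuous.
Adding the contributions, 3 × 2 = 6 from the double-bond units + 2 from the Se atom = 8.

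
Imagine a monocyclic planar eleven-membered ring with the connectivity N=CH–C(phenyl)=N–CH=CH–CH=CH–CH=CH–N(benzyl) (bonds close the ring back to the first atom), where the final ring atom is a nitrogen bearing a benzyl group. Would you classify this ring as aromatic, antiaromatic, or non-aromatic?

Antiaromatic

The p orbitals form a continuous loop: the double-bond atoms are sp², each contributing one p electron; the doubly-bonded nitrogens are pyridine-type — their lone pairs lie in the ring plane, leaving one electron in the p orbital; the pyrrole-type nitrogen donates its lone pair from the p orbital. The ring is fully conjugated.
π-electron count: 5 × 2 = 10 from the double-bond units + 2 from the N(benzyl) atom = 12.
A 4n π count (12, n = 3) in a planar conjugated ring means antiaromatic.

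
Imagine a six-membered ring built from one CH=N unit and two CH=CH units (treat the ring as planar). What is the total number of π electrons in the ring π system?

6

Every ring atom contributes a p orbital perpendicular to the ring (the double-bond atoms are sp², each contributing one p electron; the doubly-bonded nitrogens are pyridine-type — their lone pairs lie in the ring plane, leaving one electron in the p orbital), so the π system is cyclic and fully conjugated.
Adding the contributions, 3 × 2 = 6 from the 3 double-bond units.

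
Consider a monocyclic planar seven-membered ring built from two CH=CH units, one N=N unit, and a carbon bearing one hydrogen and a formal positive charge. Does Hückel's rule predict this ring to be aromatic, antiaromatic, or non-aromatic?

Aromatic

Every ring atom contributes a p orbital perpendicular to the ring (every atom in a ring double bond is sp² and brings one electron to the p orbital; the doubly-bonded nitrogens are pyridine-type — their lone pairs lie in the ring plane, leaving one electron in the p orbital; the carbocation has an empty p orbital), so the π system is cyclic and fully conjugated.
Adding the contributions, 3 × 2 = 6 from the double-bond units + 0 from the CH(+) atom = 6.
Since 6 = 4·1 + 2, the ring meets the 4n+2 criterion.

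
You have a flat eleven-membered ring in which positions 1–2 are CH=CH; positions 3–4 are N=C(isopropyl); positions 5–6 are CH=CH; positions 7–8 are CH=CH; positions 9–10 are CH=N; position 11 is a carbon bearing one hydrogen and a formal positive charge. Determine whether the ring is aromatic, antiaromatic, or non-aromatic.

Aromatic

Every ring atom contributes a p orbital perpendicular to the ring (every atom in a ring double bond is sp² and brings one electron to the p orbital; each =N– nitrogen is pyridine-type (lone pair in the sp² plane, one electron in the p orbital); the carbocation has an empty p orbital), so the π system is cyclic and fully conjugated.
Counting π electrons: 5 × 2 = 10 from the double-bond units + 0 from the CH(+) atom = 10.
With 10 π electrons (n = 2), the Hückel 4n+2 condition holds.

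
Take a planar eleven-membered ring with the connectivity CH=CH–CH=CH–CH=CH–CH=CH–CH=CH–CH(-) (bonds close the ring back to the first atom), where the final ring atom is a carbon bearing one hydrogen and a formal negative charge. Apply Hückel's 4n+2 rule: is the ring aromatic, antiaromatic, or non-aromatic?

Antiaromatic

Every ring atom contributes a p orbital perpendicular to the ring (each doubly-bonded ring atom is sp² with one p-orbital electron; the carbanion's lone pair occupies the p orbital), so the π system is cyclic and fully conjugated.
Tallying contributions gives 5 × 2 = 10 from the double-bond units + 2 from the CH(-) atom = 12.
12 is a 4n count (n = 3), so the planar conjugated ring is antiaromatic.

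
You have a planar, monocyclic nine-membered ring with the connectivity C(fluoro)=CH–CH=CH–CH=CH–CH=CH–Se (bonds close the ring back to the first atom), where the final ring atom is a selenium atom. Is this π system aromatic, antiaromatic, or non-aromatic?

Aromatic

All ring atoms are sp² and supply a p orbital to the ring (each doubly-bonded ring atom is sp² with one p-orbital electron; the selenium donates one lone pair from its p orbital); the conjugation is uninterrupted.
Counting π electrons: 4 × 2 = 8 from the double-bond units + 2 from the Se atom = 10.
That gives a 4n+2 count (10, n = 2).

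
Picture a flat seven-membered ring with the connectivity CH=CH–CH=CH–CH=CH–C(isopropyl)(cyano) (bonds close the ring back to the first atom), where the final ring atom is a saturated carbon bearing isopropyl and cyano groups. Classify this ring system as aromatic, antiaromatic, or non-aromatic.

Non-aromatic

At the C(isopropyl)(cyano) position, that saturated carbon is sp³ and has no p orbital in the ring π system; the ring's p-orbital overlap is broken there.
Broken conjugation rules out both aromaticity and antiaromaticity.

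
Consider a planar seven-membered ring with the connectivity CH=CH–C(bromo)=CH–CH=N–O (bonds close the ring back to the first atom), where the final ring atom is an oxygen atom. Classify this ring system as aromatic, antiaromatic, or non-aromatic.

Antiaromatic

Check conjugation: the double-bond atoms are sp², each contributing one p electron; each sp² =N– keeps its lone pair in-plane and puts one electron into the π system; the oxygen donates one lone pair from its p orbital — every position has a p orbital, so the cyclic π system is continuous.
π-electron count: 3 × 2 = 6 from the double-bond units + 2 from the O atom = 8.
8 is a 4n count (n = 2), so the planar conjugated ring is antiaromatic.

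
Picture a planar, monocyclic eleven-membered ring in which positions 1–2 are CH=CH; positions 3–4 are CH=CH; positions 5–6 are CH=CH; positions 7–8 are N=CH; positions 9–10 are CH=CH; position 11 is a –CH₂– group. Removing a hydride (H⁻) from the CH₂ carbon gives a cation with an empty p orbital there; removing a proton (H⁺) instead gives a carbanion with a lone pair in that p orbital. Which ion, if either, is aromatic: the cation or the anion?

The cation

Both ions have a continuous loop of p orbitals — each ring atom is sp².
Cation: 5 × 2 + 0 = 10 π electrons → 4(2)+2, aromatic.
Anion: 5 × 2 + 2 = 12 π electrons → 4(3), antiaromatic.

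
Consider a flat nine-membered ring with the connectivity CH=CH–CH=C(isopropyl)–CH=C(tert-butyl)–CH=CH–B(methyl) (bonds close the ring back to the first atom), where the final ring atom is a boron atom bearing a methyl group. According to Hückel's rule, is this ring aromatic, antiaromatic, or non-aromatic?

Antiaromatic

Check conjugation: each doubly-bonded ring atom is sp² with one p-orbital electron; the boron has an empty p orbital — every position has a p orbital, so the cyclic π system is continuous.
Adding the contributions, 4 × 2 = 8 from the double-bond units + 0 from the B(methyl) atom = 8.
A 4n π count (8, n = 2) in a planar conjugated ring means antiaromatic.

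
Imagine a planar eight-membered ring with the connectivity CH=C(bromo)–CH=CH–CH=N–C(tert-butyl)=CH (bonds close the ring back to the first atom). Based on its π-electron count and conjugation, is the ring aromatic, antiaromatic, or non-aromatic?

Antiaromatic

Every ring atom contributes a p orbital perpendicular to the ring (each doubly-bonded ring atom is sp² with one p-orbital electron; each =N– nitrogen is pyridine-type (lone pair in the sp² plane, one electron in the p orbital)), so the π system is cyclic and fully conjugated.
Counting π electrons: 4 × 2 = 8 from the 4 double-bond units.
With 8 = 4·2 π electrons, Hückel's rule classifies the planar ring as antiaromatic.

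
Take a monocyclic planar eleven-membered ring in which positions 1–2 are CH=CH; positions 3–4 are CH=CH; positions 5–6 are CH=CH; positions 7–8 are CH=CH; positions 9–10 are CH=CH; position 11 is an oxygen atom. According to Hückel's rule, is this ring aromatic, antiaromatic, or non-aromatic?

Every ring atom contributes a p orbital perpendicular to the ring (the double-bond atoms are sp², each contributing one p electron; the oxygen donates one lone pair from its p orbital), so the π system is cyclic and fully conjugated.
Adding the contributions, 5 × 2 = 10 from the double-bond units + 2 from the O atom = 12.
12 = 4(3); a planar, fully conjugated 4n system is antiaromatic.

Antiaromatic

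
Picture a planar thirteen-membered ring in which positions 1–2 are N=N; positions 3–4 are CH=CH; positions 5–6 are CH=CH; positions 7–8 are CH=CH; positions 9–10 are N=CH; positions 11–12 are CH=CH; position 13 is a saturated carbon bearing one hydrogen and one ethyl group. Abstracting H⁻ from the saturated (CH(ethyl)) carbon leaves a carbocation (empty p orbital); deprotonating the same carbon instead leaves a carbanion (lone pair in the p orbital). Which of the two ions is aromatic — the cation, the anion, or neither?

The anion

In both ions every ring atom is sp² and contributes a p orbital, so both rings are fully conjugated.
Cation: 6 × 2 + 0 = 12 π electrons → 4(3), antiaromatic.
Anion: 6 × 2 + 2 = 14 π electrons → 4(3)+2, aromatic.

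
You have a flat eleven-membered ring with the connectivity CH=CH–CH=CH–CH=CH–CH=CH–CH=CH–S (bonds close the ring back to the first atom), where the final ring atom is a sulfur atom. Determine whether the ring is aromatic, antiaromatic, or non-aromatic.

Check conjugation: every atom in a ring double bond is sp² and brings one electron to the p orbital; the sulfur donates one lone pair from its p orbital — every position has a p orbital, so the cyclic π system is continuous.
Counting π electrons: 5 × 2 = 10 from the double-bond units + 2 from the S atom = 12.
12 = 4(3); a planar, fully conjugated 4n system is antiaromatic.

Antiaromatic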